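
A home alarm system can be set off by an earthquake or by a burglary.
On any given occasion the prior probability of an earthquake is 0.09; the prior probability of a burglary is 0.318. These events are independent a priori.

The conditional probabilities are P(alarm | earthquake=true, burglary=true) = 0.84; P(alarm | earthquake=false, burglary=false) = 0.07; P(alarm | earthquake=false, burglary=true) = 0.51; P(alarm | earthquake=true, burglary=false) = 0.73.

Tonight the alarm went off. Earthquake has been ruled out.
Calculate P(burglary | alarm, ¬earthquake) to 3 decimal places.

P(burglary | alarm, ¬earthquake) ≈ 0.773

P(alarm | ¬earthquake) = 0.07·0.682 + 0.51·0.318 = 0.047740 + 0.162180 = 0.209920
Restricting to configurations with burglary present: 0.51·0.318 = 0.162180.
P(burglary | alarm, ¬earthquake) = 0.162180 / 0.209920 ≈ 0.773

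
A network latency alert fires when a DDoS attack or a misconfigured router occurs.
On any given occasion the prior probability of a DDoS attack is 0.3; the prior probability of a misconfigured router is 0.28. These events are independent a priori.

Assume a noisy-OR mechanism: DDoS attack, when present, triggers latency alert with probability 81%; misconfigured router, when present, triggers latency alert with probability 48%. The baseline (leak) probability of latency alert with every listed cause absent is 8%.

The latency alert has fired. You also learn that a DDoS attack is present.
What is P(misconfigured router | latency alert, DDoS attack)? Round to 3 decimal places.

Under noisy-OR, P(latency alert | causes) = 1 − (1−0.08)·∏(1−qᵢ) over the active causes.
Enumerate both values of misconfigured router and weight by the priors:
  P(latency alert | DDoS attack) = 0.8252*0.72 + 0.909104*0.28
        = 0.594144 + 0.254549 = 0.848693
Configurations with misconfigured router contribute 0.254549, so
  P(misconfigured router | latency alert, DDoS attack) = 0.254549 / 0.848693 ≈ 0.300

P(misconfigured router | latency alert, DDoS attack) ≈ 0.300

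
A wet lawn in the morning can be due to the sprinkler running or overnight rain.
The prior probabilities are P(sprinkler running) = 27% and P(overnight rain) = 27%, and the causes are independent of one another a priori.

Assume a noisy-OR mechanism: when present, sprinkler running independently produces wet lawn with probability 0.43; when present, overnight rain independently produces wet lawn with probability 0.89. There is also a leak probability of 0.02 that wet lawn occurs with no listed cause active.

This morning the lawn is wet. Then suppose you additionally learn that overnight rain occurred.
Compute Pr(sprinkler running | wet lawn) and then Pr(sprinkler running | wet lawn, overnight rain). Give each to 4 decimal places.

Under noisy-OR, P(wet lawn | causes) = 1 − (1−0.02)·∏(1−qᵢ) over the active causes.
P(wet lawn) = 0.02×0.73×0.73 + 0.8922×0.73×0.27 + 0.4414×0.27×0.73 + 0.938554×0.27×0.27 = 0.010658 + 0.175853 + 0.087000 + 0.068421 = 0.341932
The sprinkler running-present share is 0.087000 + 0.068421 = 0.155421.
So P(sprinkler running | wet lawn) = 0.155421/0.341932 ≈ 0.4545.

With the extra evidence:
Weight on sprinkler running=true, given the evidence: 0.938554*0.27 = 0.253410
Denominator P(wet lawn | overnight rain): 0.8922*0.73 + 0.938554*0.27 = 0.904716
Posterior = 0.253410 / 0.904716 ≈ 0.2801
This is intercausal reasoning (explaining away): once overnight rain accounts for the wet lawn, sprinkler running becomes less likely.

Pr(sprinkler running | wet lawn) ≈ 0.4545; Pr(sprinkler running | wet lawn, overnight rain) ≈ 0.2801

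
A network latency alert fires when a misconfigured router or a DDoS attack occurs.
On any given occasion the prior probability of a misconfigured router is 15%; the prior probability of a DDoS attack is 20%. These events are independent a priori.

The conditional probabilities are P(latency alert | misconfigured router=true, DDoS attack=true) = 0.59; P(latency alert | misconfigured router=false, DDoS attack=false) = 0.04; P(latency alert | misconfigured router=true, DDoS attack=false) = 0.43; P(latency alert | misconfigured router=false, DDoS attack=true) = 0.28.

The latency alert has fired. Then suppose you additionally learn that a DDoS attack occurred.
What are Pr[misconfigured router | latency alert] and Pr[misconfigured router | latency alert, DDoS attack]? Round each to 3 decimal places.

Pr[misconfigured router | latency alert] ≈ 0.481; Pr[misconfigured router | latency alert, DDoS attack] ≈ 0.271

For the numerator, keep only misconfigured router=true terms: 0.051600 + 0.017700 = 0.069300
Denominator P(latency alert): 0.04·0.85·0.8 + 0.28·0.85·0.2 + 0.43·0.15·0.8 + 0.59·0.15·0.2 = 0.144100
Posterior = 0.069300 / 0.144100 ≈ 0.481

Now also conditioning on DDoS attack=true:
Enumerate both values of misconfigured router and weight by the priors:
  P(latency alert | DDoS attack) = 0.28×0.85 + 0.59×0.15
        = 0.238000 + 0.088500 = 0.326500
Keeping only the misconfigured router-present terms gives 0.088500, so
  P(misconfigured router | latency alert, DDoS attack) = 0.088500 / 0.326500 ≈ 0.271
Conditioning on DDoS attack lowers the posterior on misconfigured router: the classic explaining-away effect in a common-effect structure.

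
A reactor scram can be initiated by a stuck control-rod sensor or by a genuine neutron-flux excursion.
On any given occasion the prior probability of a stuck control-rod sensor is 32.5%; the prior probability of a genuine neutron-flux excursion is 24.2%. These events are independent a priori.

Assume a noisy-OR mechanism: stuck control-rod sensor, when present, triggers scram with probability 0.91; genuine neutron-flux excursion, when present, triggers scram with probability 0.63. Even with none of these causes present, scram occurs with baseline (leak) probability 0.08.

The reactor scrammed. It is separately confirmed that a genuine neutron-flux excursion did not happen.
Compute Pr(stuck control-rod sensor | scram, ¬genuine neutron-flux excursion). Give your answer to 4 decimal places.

Pr(stuck control-rod sensor | scram, ¬genuine neutron-flux excursion) ≈ 0.8466

Under noisy-OR, P(scram | causes) = 1 − (1−0.08)·∏(1−qᵢ) over the active causes.
Weight on stuck control-rod sensor=true, given the evidence: 0.9172×0.325 = 0.298090
The normalizing constant is 0.08×0.675 + 0.9172×0.325 = 0.352090
Posterior = 0.298090 / 0.352090 ≈ 0.8466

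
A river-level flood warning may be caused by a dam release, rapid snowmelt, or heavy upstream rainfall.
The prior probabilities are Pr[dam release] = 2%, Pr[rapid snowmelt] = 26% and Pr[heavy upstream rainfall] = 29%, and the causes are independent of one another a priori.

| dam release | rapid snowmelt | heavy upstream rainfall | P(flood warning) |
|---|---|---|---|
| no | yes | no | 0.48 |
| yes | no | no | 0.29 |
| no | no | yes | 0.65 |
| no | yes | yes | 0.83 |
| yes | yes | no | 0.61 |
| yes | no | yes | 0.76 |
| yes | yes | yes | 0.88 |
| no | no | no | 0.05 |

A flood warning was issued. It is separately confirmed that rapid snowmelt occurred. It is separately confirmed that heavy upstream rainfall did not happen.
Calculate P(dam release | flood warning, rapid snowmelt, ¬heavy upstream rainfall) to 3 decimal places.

P(dam release | flood warning, rapid snowmelt, ¬heavy upstream rainfall) ≈ 0.025

P(flood warning | rapid snowmelt, ¬heavy upstream rainfall) = 0.48×0.98 + 0.61×0.02 = 0.470400 + 0.012200 = 0.482600
Restricting to configurations with dam release present: 0.61×0.02 = 0.012200.
Hence the posterior is 0.012200/0.482600 ≈ 0.025.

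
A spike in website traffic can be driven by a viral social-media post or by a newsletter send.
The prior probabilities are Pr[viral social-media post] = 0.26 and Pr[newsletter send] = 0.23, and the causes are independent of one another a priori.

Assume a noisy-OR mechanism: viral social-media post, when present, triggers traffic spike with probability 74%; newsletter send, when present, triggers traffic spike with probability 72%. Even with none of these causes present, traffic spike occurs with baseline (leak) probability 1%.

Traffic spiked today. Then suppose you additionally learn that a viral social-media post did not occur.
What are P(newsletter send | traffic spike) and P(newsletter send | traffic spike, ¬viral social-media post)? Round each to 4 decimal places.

P(newsletter send | traffic spike) ≈ 0.5363; P(newsletter send | traffic spike, ¬viral social-media post) ≈ 0.9557

Under noisy-OR, P(traffic spike | causes) = 1 − (1−0.01)·∏(1−qᵢ) over the active causes.
Numerator (weight on configurations with newsletter send): 0.123021 + 0.055490 = 0.178511
Denominator P(traffic spike): 0.01*0.74*0.77 + 0.7228*0.74*0.23 + 0.7426*0.26*0.77 + 0.927928*0.26*0.23 = 0.332878
Posterior = 0.178511 / 0.332878 ≈ 0.5363

Now also conditioning on viral social-media post≠true:
P(traffic spike | ¬viral social-media post) = 0.01×0.77 + 0.7228×0.23 = 0.007700 + 0.166244 = 0.173944
Of this, 0.166244 comes from 0.7228×0.23 (the newsletter send=true cases).
Hence the posterior is 0.166244/0.173944 ≈ 0.9557.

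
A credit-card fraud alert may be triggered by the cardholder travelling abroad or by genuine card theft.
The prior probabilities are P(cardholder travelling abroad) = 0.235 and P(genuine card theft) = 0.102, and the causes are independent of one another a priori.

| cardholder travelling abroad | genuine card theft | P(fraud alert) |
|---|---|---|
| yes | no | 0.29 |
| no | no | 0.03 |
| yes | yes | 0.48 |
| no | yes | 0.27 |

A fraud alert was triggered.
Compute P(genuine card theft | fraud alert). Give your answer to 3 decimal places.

Weight on genuine card theft=true, given the evidence: 0.021068 + 0.011506 = 0.032574
Denominator P(fraud alert): 0.03×0.765×0.898 + 0.27×0.765×0.102 + 0.29×0.235×0.898 + 0.48×0.235×0.102 = 0.114382
P(genuine card theft | fraud alert) = 0.032574/0.114382 ≈ 0.285

P(genuine card theft | fraud alert) ≈ 0.285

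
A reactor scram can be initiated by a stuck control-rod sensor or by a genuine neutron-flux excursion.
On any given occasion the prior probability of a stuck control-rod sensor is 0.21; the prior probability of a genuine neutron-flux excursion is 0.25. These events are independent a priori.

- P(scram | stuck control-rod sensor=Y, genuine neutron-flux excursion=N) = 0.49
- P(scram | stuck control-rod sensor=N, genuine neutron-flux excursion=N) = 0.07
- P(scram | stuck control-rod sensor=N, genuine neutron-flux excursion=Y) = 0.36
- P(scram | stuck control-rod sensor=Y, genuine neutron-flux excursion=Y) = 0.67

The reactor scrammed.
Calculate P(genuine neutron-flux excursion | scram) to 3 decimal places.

P(genuine neutron-flux excursion | scram) ≈ 0.472

For the numerator, keep only genuine neutron-flux excursion=true terms: 0.071100 + 0.035175 = 0.106275
Denominator P(scram): 0.07*0.79*0.75 + 0.36*0.79*0.25 + 0.49*0.21*0.75 + 0.67*0.21*0.25 = 0.224925
Posterior = 0.106275 / 0.224925 ≈ 0.472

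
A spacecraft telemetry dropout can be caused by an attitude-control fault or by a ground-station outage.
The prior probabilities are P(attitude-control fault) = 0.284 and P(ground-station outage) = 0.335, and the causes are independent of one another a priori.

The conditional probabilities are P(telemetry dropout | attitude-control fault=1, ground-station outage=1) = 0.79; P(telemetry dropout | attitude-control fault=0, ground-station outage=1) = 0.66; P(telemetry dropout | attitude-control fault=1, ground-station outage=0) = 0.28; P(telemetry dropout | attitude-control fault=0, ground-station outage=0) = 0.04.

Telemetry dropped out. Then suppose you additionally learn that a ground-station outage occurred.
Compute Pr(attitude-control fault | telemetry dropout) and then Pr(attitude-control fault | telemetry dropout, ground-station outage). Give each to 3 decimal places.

Numerator (weight on configurations with attitude-control fault): 0.052881 + 0.075161 = 0.128042
Normalizer over all consistent configurations: 0.04×0.716×0.665 + 0.66×0.716×0.335 + 0.28×0.284×0.665 + 0.79×0.284×0.335 = 0.305396
Posterior = 0.128042 / 0.305396 ≈ 0.419

Now also conditioning on ground-station outage=true:
P(telemetry dropout | ground-station outage) = 0.66×0.716 + 0.79×0.284 = 0.472560 + 0.224360 = 0.696920
Restricting to configurations with attitude-control fault present: 0.79×0.284 = 0.224360.
Hence the posterior is 0.224360/0.696920 ≈ 0.322.
— ground-station outage explains away the evidence for attitude-control fault.

Pr(attitude-control fault | telemetry dropout) ≈ 0.419; Pr(attitude-control fault | telemetry dropout, ground-station outage) ≈ 0.322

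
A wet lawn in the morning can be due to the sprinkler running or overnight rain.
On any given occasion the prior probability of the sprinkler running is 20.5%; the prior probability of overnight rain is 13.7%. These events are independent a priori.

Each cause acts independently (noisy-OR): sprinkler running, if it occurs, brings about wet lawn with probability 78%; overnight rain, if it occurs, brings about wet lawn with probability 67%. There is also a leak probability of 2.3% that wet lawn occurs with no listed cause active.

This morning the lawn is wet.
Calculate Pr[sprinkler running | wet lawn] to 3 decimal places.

Pr[sprinkler running | wet lawn] ≈ 0.648

Under noisy-OR, P(wet lawn | causes) = 1 − (1−0.023)·∏(1−qᵢ) over the active causes.
Weight on sprinkler running=true, given the evidence: 0.138889 + 0.026093 = 0.164982
The normalizing constant is 0.023*0.795*0.863 + 0.67759*0.795*0.137 + 0.78506*0.205*0.863 + 0.92907*0.205*0.137 = 0.254562
P(sprinkler running | wet lawn) = 0.164982/0.254562 ≈ 0.648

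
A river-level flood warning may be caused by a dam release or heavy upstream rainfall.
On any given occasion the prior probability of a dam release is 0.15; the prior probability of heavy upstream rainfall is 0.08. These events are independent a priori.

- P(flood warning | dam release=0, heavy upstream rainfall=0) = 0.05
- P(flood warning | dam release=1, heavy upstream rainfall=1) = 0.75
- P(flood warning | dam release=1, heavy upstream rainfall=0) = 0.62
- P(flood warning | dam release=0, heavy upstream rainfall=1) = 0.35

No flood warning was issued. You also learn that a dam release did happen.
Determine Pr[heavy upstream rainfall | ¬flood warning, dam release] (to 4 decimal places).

Pr[heavy upstream rainfall | ¬flood warning, dam release] ≈ 0.0541

For the numerator, keep only heavy upstream rainfall=true terms: 0.25*0.08 = 0.020000
The normalizing constant is 0.38*0.92 + 0.25*0.08 = 0.369600
Posterior = 0.020000 / 0.369600 ≈ 0.0541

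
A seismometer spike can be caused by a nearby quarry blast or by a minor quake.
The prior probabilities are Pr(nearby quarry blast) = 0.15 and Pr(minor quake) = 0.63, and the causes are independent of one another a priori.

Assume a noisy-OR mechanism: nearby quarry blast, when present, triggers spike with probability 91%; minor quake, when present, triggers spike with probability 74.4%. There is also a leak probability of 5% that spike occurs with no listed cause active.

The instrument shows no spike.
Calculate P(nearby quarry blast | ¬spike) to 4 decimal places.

P(nearby quarry blast | ¬spike) ≈ 0.0156

Under noisy-OR, P(spike | causes) = 1 − (1−0.05)·∏(1−qᵢ) over the active causes.
P(¬spike) = 0.95·0.85·0.37 + 0.2432·0.85·0.63 + 0.0855·0.15·0.37 + 0.021888·0.15·0.63 = 0.298775 + 0.130234 + 0.004745 + 0.002068 = 0.435822
Restricting to configurations with nearby quarry blast present: 0.004745 + 0.002068 = 0.006813.
So P(nearby quarry blast | ¬spike) = 0.006813/0.435822 ≈ 0.0156.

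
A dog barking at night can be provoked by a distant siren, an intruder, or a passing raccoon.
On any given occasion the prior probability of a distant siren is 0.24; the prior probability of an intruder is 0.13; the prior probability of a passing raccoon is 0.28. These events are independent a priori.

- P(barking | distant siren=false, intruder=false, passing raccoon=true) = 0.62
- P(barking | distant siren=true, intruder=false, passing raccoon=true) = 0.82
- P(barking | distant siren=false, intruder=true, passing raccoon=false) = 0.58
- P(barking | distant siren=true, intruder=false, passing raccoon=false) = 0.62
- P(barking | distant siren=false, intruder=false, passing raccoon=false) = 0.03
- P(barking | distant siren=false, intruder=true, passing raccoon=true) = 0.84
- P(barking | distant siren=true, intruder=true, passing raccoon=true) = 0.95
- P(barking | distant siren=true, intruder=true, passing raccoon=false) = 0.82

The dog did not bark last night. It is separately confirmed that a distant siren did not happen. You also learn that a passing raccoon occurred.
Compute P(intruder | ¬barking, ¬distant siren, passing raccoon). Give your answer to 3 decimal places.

P(intruder | ¬barking, ¬distant siren, passing raccoon) ≈ 0.059

Numerator (weight on configurations with intruder): 0.16×0.13 = 0.020800
The normalizing constant is 0.38×0.87 + 0.16×0.13 = 0.351400
Posterior = 0.020800 / 0.351400 ≈ 0.059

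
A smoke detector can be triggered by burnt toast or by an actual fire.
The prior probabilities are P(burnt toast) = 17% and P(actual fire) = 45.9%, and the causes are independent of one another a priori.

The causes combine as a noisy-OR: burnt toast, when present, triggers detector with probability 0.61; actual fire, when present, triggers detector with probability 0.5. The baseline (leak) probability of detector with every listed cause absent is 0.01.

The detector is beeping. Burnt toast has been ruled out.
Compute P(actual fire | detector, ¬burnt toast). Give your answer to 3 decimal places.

Under noisy-OR, P(detector | causes) = 1 − (1−0.01)·∏(1−qᵢ) over the active causes.
Numerator (weight on configurations with actual fire): 0.505·0.459 = 0.231795
The normalizing constant is 0.01·0.541 + 0.505·0.459 = 0.237205
Posterior = 0.231795 / 0.237205 ≈ 0.977

P(actual fire | detector, ¬burnt toast) ≈ 0.977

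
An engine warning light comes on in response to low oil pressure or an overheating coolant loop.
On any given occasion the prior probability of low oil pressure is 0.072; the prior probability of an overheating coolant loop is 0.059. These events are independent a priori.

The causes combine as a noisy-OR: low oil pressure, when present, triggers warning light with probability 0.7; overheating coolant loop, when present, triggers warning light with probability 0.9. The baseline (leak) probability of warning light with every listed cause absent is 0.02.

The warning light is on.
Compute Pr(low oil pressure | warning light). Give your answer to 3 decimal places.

Under noisy-OR, P(warning light | causes) = 1 − (1−0.02)·∏(1−qᵢ) over the active causes.
P(warning light) = 0.02×0.928×0.941 + 0.902×0.928×0.059 + 0.706×0.072×0.941 + 0.9706×0.072×0.059 = 0.017465 + 0.049386 + 0.047833 + 0.004123 = 0.118807
Of this, 0.051956 comes from 0.047833 + 0.004123 (the low oil pressure=true cases).
P(low oil pressure | warning light) = 0.051956 / 0.118807 ≈ 0.437

Pr(low oil pressure | warning light) ≈ 0.437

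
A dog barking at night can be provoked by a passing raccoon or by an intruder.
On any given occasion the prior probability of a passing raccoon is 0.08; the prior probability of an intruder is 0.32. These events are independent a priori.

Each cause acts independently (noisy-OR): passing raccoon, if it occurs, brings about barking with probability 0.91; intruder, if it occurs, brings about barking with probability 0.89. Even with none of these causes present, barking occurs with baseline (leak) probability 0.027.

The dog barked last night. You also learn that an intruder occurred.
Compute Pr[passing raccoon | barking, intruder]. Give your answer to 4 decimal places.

Under noisy-OR, P(barking | causes) = 1 − (1−0.027)·∏(1−qᵢ) over the active causes.
Sum P(barking|·) weighted by the priors over both values of passing raccoon:
  P(barking | intruder) = 0.89297×0.92 + 0.990367×0.08
        = 0.821532 + 0.079229 = 0.900761
Keeping only the passing raccoon-present terms gives 0.079229, so
  P(passing raccoon | barking, intruder) = 0.079229 / 0.900761 ≈ 0.0880

Pr[passing raccoon | barking, intruder] ≈ 0.0880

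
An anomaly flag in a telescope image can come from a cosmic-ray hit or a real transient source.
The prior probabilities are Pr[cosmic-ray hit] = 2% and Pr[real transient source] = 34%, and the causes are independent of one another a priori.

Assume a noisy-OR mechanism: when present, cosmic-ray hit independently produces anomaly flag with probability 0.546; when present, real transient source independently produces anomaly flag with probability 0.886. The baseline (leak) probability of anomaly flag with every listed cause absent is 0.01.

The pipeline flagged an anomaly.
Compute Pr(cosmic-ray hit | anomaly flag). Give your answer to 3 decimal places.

Under noisy-OR, P(anomaly flag | causes) = 1 − (1−0.01)·∏(1−qᵢ) over the active causes.
Weight on cosmic-ray hit=true, given the evidence: 0.007267 + 0.006452 = 0.013719
Normalizer over all consistent configurations: 0.01×0.98×0.66 + 0.88714×0.98×0.34 + 0.55054×0.02×0.66 + 0.948762×0.02×0.34 = 0.315782
Posterior = 0.013719 / 0.315782 ≈ 0.043

Pr(cosmic-ray hit | anomaly flag) ≈ 0.043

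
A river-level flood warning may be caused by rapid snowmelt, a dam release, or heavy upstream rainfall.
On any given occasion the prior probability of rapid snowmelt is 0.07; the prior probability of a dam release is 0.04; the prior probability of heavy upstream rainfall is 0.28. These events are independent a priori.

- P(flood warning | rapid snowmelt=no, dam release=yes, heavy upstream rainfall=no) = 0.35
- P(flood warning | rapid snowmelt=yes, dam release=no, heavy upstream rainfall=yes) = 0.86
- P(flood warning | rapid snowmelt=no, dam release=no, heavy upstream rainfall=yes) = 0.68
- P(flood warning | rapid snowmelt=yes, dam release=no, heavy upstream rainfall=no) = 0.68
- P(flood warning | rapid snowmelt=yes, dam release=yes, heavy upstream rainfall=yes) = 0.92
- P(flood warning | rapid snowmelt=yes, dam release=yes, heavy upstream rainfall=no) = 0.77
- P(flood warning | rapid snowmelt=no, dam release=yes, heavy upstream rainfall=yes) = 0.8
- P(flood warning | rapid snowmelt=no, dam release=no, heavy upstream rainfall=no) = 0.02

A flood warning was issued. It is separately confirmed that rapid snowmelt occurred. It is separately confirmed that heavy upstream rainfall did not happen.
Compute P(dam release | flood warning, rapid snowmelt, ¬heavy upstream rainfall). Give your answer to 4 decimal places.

P(dam release | flood warning, rapid snowmelt, ¬heavy upstream rainfall) ≈ 0.0451

Sum P(flood warning|·) weighted by the priors over both values of dam release:
  P(flood warning | rapid snowmelt, ¬heavy upstream rainfall) = 0.68×0.96 + 0.77×0.04
        = 0.652800 + 0.030800 = 0.683600
The terms with dam release present sum to 0.030800, so
  P(dam release | flood warning, rapid snowmelt, ¬heavy upstream rainfall) = 0.030800 / 0.683600 ≈ 0.0451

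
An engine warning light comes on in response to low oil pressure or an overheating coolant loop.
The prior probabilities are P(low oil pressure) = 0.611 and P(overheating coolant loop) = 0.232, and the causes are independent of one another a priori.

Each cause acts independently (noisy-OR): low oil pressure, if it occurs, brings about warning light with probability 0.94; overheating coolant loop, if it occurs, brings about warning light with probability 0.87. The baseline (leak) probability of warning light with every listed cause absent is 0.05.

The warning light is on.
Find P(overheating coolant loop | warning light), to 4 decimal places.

P(overheating coolant loop | warning light) ≈ 0.3246

Under noisy-OR, P(warning light | causes) = 1 − (1−0.05)·∏(1−qᵢ) over the active causes.
Weight on overheating coolant loop=true, given the evidence: 0.079102 + 0.140702 = 0.219804
The normalizing constant is 0.05×0.389×0.768 + 0.8765×0.389×0.232 + 0.943×0.611×0.768 + 0.99259×0.611×0.232 = 0.677243
P(overheating coolant loop | warning light) = 0.219804/0.677243 ≈ 0.3246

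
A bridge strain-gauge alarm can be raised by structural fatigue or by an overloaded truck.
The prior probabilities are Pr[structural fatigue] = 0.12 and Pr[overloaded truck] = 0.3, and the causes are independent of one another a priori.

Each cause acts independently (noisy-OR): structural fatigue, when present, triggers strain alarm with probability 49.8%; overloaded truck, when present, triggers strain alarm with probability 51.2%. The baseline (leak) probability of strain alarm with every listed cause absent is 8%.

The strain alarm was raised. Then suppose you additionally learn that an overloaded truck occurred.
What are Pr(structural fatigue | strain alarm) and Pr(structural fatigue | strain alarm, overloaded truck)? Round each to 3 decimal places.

Pr(structural fatigue | strain alarm) ≈ 0.273; Pr(structural fatigue | strain alarm, overloaded truck) ≈ 0.161

Under noisy-OR, P(strain alarm | causes) = 1 − (1−0.08)·∏(1−qᵢ) over the active causes.
By total probability over the 4 (structural fatigue, overloaded truck) configurations:
  P(strain alarm) = 0.08*0.88*0.7 + 0.55104*0.88*0.3 + 0.53816*0.12*0.7 + 0.774622*0.12*0.3
        = 0.049280 + 0.145475 + 0.045205 + 0.027886 = 0.267846
Configurations with structural fatigue contribute 0.073091, so
  P(structural fatigue | strain alarm) = 0.073091 / 0.267846 ≈ 0.273

Now condition on the additional information:
P(strain alarm | overloaded truck) = 0.55104·0.88 + 0.774622·0.12 = 0.484915 + 0.092955 = 0.577870
Of this, 0.092955 comes from 0.774622·0.12 (the structural fatigue=true cases).
So P(structural fatigue | strain alarm, overloaded truck) = 0.092955/0.577870 ≈ 0.161.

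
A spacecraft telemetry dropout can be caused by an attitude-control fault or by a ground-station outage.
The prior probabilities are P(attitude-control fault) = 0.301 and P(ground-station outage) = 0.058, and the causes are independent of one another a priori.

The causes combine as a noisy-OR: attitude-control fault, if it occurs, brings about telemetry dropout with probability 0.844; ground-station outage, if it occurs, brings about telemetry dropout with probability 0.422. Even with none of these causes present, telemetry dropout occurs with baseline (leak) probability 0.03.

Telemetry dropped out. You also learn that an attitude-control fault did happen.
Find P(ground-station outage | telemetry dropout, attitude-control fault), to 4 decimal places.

Under noisy-OR, P(telemetry dropout | causes) = 1 − (1−0.03)·∏(1−qᵢ) over the active causes.
P(telemetry dropout | attitude-control fault) = 0.84868·0.942 + 0.912537·0.058 = 0.799457 + 0.052927 = 0.852384
Of this, 0.052927 comes from 0.912537·0.058 (the ground-station outage=true cases).
Hence the posterior is 0.052927/0.852384 ≈ 0.0621.

P(ground-station outage | telemetry dropout, attitude-control fault) ≈ 0.0621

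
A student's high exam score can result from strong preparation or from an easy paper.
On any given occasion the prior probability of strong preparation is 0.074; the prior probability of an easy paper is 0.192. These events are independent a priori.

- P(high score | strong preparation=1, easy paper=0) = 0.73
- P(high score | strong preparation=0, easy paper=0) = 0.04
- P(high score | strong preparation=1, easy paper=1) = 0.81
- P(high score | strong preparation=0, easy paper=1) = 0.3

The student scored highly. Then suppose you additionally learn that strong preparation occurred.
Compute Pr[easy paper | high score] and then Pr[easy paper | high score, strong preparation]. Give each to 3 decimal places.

By total probability over the 4 (strong preparation, easy paper) configurations:
  P(high score) = 0.04×0.926×0.808 + 0.3×0.926×0.192 + 0.73×0.074×0.808 + 0.81×0.074×0.192
        = 0.029928 + 0.053338 + 0.043648 + 0.011508 = 0.138422
Keeping only the easy paper-present terms gives 0.064846, so
  P(easy paper | high score) = 0.064846 / 0.138422 ≈ 0.468

Now condition on the additional information:
Weight on easy paper=true, given the evidence: 0.81×0.192 = 0.155520
Denominator P(high score | strong preparation): 0.73×0.808 + 0.81×0.192 = 0.745360
P(easy paper | high score, strong preparation) = 0.155520/0.745360 ≈ 0.209
— strong preparation explains away the evidence for easy paper.

Pr[easy paper | high score] ≈ 0.468; Pr[easy paper | high score, strong preparation] ≈ 0.209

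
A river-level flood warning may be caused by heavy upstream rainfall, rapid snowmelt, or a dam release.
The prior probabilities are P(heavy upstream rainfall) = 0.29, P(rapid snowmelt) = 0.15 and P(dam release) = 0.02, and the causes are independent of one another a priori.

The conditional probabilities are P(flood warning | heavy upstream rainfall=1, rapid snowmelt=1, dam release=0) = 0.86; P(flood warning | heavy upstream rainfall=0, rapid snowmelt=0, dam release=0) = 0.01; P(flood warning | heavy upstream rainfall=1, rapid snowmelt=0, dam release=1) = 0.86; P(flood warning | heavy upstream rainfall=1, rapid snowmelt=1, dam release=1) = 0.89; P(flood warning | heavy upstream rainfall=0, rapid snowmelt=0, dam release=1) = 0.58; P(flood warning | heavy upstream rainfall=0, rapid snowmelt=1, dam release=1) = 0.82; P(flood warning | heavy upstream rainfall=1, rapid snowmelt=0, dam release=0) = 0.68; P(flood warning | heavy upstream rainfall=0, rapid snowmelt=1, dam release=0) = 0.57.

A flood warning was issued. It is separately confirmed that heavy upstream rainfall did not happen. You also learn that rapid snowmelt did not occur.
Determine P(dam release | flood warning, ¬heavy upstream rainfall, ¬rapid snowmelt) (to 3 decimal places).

Weight on dam release=true, given the evidence: 0.58×0.02 = 0.011600
Normalizer over all consistent configurations: 0.01×0.98 + 0.58×0.02 = 0.021400
P(dam release | flood warning, ¬heavy upstream rainfall, ¬rapid snowmelt) = 0.011600/0.021400 ≈ 0.542

P(dam release | flood warning, ¬heavy upstream rainfall, ¬rapid snowmelt) ≈ 0.542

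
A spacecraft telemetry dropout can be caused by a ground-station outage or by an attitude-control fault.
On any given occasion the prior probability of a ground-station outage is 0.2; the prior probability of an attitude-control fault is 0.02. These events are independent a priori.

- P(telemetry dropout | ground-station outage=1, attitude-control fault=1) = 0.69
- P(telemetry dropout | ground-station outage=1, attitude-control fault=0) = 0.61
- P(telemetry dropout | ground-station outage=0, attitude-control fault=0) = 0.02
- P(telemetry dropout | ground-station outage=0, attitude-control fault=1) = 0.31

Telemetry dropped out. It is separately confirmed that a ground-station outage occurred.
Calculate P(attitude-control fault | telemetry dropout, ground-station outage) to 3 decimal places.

P(attitude-control fault | telemetry dropout, ground-station outage) ≈ 0.023

P(telemetry dropout | ground-station outage) = 0.61·0.98 + 0.69·0.02 = 0.597800 + 0.013800 = 0.611600
Restricting to configurations with attitude-control fault present: 0.69·0.02 = 0.013800.
P(attitude-control fault | telemetry dropout, ground-station outage) = 0.013800 / 0.611600 ≈ 0.023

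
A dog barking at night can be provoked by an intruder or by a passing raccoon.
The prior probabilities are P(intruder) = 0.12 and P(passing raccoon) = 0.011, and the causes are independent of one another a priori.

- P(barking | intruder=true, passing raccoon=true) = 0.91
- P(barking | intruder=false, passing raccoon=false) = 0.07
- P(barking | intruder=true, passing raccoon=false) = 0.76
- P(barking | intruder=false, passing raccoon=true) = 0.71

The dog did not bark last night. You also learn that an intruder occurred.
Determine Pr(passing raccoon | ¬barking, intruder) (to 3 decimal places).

Pr(passing raccoon | ¬barking, intruder) ≈ 0.004

P(¬barking | intruder) = 0.24×0.989 + 0.09×0.011 = 0.237360 + 0.000990 = 0.238350
The passing raccoon-present share is 0.09×0.011 = 0.000990.
Hence the posterior is 0.000990/0.238350 ≈ 0.004.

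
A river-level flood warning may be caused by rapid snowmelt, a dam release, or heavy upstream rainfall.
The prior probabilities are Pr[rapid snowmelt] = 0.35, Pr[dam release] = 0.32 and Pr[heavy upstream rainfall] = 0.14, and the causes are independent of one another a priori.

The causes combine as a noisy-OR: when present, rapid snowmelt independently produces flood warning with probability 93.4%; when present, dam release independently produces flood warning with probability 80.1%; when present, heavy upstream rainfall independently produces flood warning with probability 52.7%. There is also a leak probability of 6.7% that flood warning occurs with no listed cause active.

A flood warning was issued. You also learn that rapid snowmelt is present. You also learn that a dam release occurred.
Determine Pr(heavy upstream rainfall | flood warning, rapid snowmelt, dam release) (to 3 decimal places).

Pr(heavy upstream rainfall | flood warning, rapid snowmelt, dam release) ≈ 0.141

Under noisy-OR, P(flood warning | causes) = 1 − (1−0.067)·∏(1−qᵢ) over the active causes.
Sum P(flood warning|·) weighted by the priors over both values of heavy upstream rainfall:
  P(flood warning | rapid snowmelt, dam release) = 0.987746·0.86 + 0.994204·0.14
        = 0.849462 + 0.139189 = 0.988651
Keeping only the heavy upstream rainfall-present terms gives 0.139189, so
  P(heavy upstream rainfall | flood warning, rapid snowmelt, dam release) = 0.139189 / 0.988651 ≈ 0.141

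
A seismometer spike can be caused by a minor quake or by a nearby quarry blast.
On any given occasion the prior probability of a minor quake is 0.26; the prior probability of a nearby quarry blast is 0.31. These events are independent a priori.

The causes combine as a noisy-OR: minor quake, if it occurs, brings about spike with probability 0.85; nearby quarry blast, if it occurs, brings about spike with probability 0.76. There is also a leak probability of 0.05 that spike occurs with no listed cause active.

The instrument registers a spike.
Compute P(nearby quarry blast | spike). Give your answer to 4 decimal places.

Under noisy-OR, P(spike | causes) = 1 − (1−0.05)·∏(1−qᵢ) over the active causes.
Weight on nearby quarry blast=true, given the evidence: 0.177097 + 0.077843 = 0.254940
Normalizer over all consistent configurations: 0.05*0.74*0.69 + 0.772*0.74*0.31 + 0.8575*0.26*0.69 + 0.9658*0.26*0.31 = 0.434305
Posterior = 0.254940 / 0.434305 ≈ 0.5870

P(nearby quarry blast | spike) ≈ 0.5870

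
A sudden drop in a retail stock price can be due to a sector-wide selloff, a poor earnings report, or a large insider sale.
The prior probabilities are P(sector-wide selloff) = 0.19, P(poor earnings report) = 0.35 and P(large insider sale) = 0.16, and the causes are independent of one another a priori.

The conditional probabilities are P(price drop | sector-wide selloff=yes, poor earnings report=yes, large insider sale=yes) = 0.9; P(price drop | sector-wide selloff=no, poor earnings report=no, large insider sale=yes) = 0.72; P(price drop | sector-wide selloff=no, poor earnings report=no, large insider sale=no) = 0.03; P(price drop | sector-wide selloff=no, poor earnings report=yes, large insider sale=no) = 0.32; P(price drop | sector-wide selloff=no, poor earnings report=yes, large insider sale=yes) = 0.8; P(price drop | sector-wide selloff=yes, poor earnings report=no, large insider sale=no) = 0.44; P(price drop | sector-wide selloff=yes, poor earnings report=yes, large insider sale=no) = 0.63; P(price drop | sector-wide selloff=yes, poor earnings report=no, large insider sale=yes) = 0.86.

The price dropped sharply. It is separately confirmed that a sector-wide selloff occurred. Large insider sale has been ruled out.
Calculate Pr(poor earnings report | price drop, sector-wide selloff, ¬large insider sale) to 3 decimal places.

P(price drop | sector-wide selloff, ¬large insider sale) = 0.44*0.65 + 0.63*0.35 = 0.286000 + 0.220500 = 0.506500
The poor earnings report-present share is 0.63*0.35 = 0.220500.
P(poor earnings report | price drop, sector-wide selloff, ¬large insider sale) = 0.220500 / 0.506500 ≈ 0.435

Pr(poor earnings report | price drop, sector-wide selloff, ¬large insider sale) ≈ 0.435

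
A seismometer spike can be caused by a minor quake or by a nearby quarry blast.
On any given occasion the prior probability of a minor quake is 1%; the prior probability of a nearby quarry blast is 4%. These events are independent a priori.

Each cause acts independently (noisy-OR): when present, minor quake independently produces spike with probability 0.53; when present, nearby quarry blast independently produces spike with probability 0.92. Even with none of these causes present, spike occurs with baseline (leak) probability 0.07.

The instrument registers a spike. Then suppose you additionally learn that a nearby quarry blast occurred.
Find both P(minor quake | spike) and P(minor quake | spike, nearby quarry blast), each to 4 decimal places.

P(minor quake | spike) ≈ 0.0531; P(minor quake | spike, nearby quarry blast) ≈ 0.0104

Under noisy-OR, P(spike | causes) = 1 − (1−0.07)·∏(1−qᵢ) over the active causes.
By total probability over the 4 (minor quake, nearby quarry blast) configurations:
  P(spike) = 0.07×0.99×0.96 + 0.9256×0.99×0.04 + 0.5629×0.01×0.96 + 0.965032×0.01×0.04
        = 0.066528 + 0.036654 + 0.005404 + 0.000386 = 0.108972
The terms with minor quake present sum to 0.005790, so
  P(minor quake | spike) = 0.005790 / 0.108972 ≈ 0.0531

Now also conditioning on nearby quarry blast=true:
By total probability over both values of minor quake:
  P(spike | nearby quarry blast) = 0.9256·0.99 + 0.965032·0.01
        = 0.916344 + 0.009650 = 0.925994
Configurations with minor quake contribute 0.009650, so
  P(minor quake | spike, nearby quarry blast) = 0.009650 / 0.925994 ≈ 0.0104
— nearby quarry blast explains away the evidence for minor quake.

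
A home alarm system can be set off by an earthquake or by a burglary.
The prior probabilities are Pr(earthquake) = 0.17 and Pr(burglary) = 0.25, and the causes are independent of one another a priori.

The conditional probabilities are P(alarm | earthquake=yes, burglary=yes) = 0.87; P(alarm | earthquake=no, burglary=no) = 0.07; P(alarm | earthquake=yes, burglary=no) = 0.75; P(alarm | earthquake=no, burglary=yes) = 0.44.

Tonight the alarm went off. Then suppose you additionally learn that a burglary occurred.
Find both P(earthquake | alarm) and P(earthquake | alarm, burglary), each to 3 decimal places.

Enumerate the 4 (earthquake, burglary) configurations and weight by the priors:
  P(alarm) = 0.07·0.83·0.75 + 0.44·0.83·0.25 + 0.75·0.17·0.75 + 0.87·0.17·0.25
        = 0.043575 + 0.091300 + 0.095625 + 0.036975 = 0.267475
Keeping only the earthquake-present terms gives 0.132600, so
  P(earthquake | alarm) = 0.132600 / 0.267475 ≈ 0.496

Now condition on the additional information:
P(alarm | burglary) = 0.44*0.83 + 0.87*0.17 = 0.365200 + 0.147900 = 0.513100
Of this, 0.147900 comes from 0.87*0.17 (the earthquake=true cases).
So P(earthquake | alarm, burglary) = 0.147900/0.513100 ≈ 0.288.

P(earthquake | alarm) ≈ 0.496; P(earthquake | alarm, burglary) ≈ 0.288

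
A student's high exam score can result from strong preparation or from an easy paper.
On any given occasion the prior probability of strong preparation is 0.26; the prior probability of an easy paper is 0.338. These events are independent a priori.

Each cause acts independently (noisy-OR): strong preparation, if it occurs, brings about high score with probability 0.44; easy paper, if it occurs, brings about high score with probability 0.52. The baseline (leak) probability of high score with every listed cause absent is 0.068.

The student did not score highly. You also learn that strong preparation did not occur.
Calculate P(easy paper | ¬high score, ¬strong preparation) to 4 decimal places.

P(easy paper | ¬high score, ¬strong preparation) ≈ 0.1968

Under noisy-OR, P(high score | causes) = 1 − (1−0.068)·∏(1−qᵢ) over the active causes.
P(¬high score | ¬strong preparation) = 0.932*0.662 + 0.44736*0.338 = 0.616984 + 0.151208 = 0.768192
The easy paper-present share is 0.44736*0.338 = 0.151208.
P(easy paper | ¬high score, ¬strong preparation) = 0.151208 / 0.768192 ≈ 0.1968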